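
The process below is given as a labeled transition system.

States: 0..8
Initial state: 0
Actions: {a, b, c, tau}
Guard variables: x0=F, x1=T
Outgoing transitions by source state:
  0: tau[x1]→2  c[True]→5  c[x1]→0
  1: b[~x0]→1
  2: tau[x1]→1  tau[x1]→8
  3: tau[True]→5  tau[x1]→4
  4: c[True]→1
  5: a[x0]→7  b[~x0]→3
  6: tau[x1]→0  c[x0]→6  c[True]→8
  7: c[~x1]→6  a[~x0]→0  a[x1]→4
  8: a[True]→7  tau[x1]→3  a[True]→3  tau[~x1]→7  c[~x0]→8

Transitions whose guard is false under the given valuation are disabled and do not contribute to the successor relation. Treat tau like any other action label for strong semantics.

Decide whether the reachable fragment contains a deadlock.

Answer: DEADLOCK-FREE

Trace:
R = {0,1,2,3,4,5,7,8}
  0: c→0  c→5  tau→2  [deg 3]
  1: b→1  [deg 1]
  2: tau→1  tau→8  [deg 2]
  3: tau→4  tau→5  [deg 2]
  4: c→1  [deg 1]
  5: b→3  [deg 1]
  7: a→0  a→4  [deg 2]
  8: a→3  a→7  c→8  tau→3  [deg 4]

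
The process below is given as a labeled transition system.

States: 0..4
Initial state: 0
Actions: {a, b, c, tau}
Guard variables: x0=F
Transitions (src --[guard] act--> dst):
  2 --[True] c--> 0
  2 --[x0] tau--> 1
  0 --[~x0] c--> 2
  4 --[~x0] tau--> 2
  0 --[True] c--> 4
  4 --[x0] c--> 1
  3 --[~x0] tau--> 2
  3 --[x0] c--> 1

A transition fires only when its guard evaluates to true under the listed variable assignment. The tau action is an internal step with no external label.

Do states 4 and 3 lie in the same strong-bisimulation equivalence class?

Answer: BISIMILAR

Trace:
Refine partition for ~:
  P[0] = {{0,1,2,3,4}}
  P[1] = {{0,2},{1},{3,4}}
  P[2] = {{0},{1},{2},{3,4}}
Fixed point at round 3; 4 class(es).
class of 4: {3,4}; class of 3: {3,4}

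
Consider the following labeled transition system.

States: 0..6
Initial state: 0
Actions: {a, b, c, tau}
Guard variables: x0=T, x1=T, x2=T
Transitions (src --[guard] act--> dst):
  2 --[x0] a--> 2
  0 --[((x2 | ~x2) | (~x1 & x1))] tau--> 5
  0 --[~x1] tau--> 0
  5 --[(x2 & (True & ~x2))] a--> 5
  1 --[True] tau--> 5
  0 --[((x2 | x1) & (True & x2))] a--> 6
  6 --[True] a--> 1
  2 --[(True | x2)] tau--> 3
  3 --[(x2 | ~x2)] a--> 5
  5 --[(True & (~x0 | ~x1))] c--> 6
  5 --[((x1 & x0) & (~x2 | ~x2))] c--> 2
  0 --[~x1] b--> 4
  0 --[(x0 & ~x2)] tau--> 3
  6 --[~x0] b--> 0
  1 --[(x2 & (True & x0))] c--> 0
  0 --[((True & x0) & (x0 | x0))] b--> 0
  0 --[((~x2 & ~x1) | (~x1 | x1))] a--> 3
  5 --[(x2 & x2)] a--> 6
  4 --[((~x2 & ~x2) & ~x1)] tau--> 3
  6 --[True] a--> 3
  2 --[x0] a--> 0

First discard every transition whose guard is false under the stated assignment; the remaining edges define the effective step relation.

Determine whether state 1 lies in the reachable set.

After dropping false guards: 13 live edges.
depth 0: {0}
depth 1: {3,5,6}  now seen {0,3,5,6}
depth 2: {1}  now seen {0,1,3,5,6}
R = {0,1,3,5,6}
trace reaching 1: a·a

Answer: REACHABLE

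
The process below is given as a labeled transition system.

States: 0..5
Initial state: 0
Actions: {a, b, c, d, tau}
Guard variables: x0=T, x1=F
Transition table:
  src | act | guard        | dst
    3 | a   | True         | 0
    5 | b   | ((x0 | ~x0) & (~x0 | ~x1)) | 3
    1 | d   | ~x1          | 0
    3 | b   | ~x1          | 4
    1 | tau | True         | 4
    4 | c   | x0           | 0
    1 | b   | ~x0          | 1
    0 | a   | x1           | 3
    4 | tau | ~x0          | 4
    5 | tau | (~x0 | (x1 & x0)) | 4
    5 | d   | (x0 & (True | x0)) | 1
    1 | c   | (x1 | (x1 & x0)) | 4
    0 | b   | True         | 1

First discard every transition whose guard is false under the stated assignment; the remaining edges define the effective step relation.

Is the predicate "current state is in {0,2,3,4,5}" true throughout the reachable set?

Answer: INVARIANT VIOLATED at state 1

Analysis:
Safe = {0,2,3,4,5}
Reachable = {0,1,4}
  0: ✓
  1: outside
  4: ✓
witness against invariant: b → 1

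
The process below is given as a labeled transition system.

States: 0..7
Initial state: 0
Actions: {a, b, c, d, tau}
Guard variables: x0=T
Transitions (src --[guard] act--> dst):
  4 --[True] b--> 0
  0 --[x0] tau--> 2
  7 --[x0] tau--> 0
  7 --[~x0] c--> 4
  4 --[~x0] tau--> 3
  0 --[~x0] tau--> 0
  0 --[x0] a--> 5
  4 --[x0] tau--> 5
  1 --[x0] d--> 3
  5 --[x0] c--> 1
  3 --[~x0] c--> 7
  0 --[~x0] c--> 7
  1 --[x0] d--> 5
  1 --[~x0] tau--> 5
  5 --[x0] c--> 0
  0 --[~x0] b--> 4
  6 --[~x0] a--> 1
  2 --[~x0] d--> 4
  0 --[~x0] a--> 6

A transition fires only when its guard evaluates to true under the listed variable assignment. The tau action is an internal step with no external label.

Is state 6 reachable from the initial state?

Guard filter leaves 9 enabled edge(s).
depth 0: {0}
depth 1: {2,5}  total {0,2,5}
depth 2: {1}  total {0,1,2,5}
depth 3: {3}  total {0,1,2,3,5}
Reach set: {0,1,2,3,5}

Answer: UNREACHABLE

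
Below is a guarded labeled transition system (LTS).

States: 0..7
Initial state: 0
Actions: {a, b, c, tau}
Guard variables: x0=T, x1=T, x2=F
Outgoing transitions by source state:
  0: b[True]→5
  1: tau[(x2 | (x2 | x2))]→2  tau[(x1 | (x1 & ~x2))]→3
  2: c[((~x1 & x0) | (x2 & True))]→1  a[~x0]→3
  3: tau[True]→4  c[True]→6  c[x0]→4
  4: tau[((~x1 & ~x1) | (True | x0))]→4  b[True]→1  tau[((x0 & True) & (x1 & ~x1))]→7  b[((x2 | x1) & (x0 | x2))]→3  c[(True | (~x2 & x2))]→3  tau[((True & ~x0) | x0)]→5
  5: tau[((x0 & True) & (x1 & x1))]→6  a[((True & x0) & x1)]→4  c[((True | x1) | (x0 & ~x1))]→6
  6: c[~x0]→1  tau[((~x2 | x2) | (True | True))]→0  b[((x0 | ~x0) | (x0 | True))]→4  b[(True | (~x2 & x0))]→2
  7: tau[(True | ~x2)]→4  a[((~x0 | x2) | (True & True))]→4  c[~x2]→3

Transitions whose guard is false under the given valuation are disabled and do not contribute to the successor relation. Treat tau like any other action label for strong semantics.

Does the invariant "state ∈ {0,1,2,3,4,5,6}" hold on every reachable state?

Answer: INVARIANT HOLDS

Working:
Allowed set {0,1,2,3,4,5,6}
Reach set: {0,1,2,3,4,5,6}
  0: safe
  1: safe
  2: safe
  3: safe
  4: safe
  5: safe
  6: safe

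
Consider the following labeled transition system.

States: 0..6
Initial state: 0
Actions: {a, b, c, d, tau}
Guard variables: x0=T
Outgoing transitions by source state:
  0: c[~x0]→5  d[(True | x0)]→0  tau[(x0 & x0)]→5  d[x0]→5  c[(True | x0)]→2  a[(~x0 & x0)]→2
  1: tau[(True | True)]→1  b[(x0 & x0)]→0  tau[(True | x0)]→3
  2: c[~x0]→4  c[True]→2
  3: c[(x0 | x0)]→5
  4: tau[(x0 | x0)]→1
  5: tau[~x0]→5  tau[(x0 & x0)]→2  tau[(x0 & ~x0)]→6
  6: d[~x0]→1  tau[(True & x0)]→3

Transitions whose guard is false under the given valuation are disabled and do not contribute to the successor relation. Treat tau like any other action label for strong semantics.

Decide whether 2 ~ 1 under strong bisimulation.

Answer: NOT BISIMILAR

Analysis:
Compute ~ classes (split until stable):
  round 0: {{0,1,2,3,4,5,6}}
  round 1: {{0},{1},{2,3},{4,5,6}}
  round 2: {{0},{1},{2},{3},{4},{5,6}}
  round 3: {{0},{1},{2},{3},{4},{5},{6}}
7 equivalence class(es) (converged in 4)
class of 2: {2}; class of 1: {1}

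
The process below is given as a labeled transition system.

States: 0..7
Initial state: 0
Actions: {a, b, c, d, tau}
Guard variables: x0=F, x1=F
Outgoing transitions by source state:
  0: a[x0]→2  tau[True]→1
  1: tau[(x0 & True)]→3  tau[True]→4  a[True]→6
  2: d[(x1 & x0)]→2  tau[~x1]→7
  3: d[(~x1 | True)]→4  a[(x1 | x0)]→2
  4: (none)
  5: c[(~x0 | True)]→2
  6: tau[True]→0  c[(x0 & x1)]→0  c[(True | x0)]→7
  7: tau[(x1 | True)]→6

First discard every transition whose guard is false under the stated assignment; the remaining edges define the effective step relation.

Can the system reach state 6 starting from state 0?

Answer: REACHABLE

Analysis:
9 transition(s) survive guard evaluation.
Layer 0: {0}
Layer 1: {1}  total {0,1}
Layer 2: {4,6}  total {0,1,4,6}
Layer 3: {7}  total {0,1,4,6,7}
Reach set: {0,1,4,6,7}
witness 6: tau·a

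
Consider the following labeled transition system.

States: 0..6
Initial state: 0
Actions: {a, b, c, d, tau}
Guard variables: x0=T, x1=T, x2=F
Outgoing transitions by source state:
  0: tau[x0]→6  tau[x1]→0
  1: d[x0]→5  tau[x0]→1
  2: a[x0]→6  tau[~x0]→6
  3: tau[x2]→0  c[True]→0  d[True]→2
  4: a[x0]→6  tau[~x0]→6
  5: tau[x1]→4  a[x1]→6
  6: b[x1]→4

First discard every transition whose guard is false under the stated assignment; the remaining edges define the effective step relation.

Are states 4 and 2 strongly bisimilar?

Answer: BISIMILAR

Working:
Bisimulation quotient by refinement:
  π0 = {{0,1,2,3,4,5,6}}
  π1 = {{0},{1},{2,4},{3},{5},{6}}
stable after 2 split(s): 6 block(s)
class of 4: {2,4}; class of 2: {2,4}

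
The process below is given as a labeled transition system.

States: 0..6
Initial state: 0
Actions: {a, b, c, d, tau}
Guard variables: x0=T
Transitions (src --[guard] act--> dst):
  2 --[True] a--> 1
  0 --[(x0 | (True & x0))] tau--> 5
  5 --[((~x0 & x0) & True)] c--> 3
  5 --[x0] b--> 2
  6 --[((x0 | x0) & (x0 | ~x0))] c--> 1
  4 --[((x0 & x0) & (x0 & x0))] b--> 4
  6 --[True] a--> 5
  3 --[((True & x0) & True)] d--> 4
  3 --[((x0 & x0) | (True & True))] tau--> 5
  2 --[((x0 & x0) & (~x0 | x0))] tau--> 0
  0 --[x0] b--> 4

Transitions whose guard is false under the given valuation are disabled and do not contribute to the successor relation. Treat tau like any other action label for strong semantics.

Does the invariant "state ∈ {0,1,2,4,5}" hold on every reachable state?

Inv-set: {0,1,2,4,5}
R = {0,1,2,4,5}
  0: safe
  1: safe
  2: safe
  4: safe
  5: safe

Answer: INVARIANT HOLDS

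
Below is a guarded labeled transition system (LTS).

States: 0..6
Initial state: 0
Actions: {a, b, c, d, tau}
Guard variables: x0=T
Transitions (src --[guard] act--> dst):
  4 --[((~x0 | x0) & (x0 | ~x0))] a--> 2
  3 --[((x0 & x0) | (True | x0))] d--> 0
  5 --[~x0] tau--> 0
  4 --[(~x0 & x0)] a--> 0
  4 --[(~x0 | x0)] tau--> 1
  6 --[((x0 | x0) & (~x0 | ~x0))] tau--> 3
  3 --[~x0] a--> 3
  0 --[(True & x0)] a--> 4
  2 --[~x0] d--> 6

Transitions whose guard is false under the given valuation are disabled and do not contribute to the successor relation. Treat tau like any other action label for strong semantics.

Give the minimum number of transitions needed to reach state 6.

Answer: UNREACHABLE

Trace:
Breadth-first toward 6:
  depth 0: {0}
  depth 1: {4}
  depth 2: {1,2}
6 never appears.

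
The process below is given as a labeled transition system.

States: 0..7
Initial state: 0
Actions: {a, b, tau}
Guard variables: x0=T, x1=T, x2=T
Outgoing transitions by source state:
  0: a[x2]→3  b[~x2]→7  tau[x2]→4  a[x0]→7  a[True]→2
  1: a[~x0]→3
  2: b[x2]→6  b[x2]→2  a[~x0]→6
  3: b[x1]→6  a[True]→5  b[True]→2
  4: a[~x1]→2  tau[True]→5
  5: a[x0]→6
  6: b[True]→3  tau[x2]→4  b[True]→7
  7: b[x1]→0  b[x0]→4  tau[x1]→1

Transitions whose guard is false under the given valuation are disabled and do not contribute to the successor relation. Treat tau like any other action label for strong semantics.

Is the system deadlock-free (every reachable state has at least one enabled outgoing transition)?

Reachable = {0,1,2,3,4,5,6,7}
  0: a→2  a→3  a→7  tau→4  [4 out]
  1: ∅  [STUCK]
  2: b→2  b→6  [2 out]
  3: a→5  b→2  b→6  [3 out]
  4: tau→5  [1 out]
  5: a→6  [1 out]
  6: b→3  b→7  tau→4  [3 out]
  7: b→0  b→4  tau→1  [3 out]
witness 1: a·tau

Answer: DEADLOCK at state 1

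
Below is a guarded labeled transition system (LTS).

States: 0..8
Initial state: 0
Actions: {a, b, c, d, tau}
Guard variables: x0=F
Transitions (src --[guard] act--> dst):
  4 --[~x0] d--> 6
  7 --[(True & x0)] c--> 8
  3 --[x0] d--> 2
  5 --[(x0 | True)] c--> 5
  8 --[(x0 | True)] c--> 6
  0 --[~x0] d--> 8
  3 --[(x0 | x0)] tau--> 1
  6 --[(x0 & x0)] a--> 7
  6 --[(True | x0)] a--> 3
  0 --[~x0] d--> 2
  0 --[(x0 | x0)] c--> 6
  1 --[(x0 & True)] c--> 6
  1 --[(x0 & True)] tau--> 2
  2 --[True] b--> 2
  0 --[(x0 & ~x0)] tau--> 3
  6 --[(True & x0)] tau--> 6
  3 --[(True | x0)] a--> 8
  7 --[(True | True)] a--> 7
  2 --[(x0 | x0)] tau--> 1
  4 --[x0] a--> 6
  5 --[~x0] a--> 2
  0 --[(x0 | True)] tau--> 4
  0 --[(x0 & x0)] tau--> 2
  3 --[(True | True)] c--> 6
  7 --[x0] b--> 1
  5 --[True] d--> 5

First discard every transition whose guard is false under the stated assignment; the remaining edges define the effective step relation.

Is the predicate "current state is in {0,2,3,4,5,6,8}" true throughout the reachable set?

Answer: INVARIANT HOLDS

Trace:
Inv-set: {0,2,3,4,5,6,8}
Reach set: {0,2,3,4,6,8}
  0: ✓
  2: ✓
  3: ✓
  4: ✓
  6: ✓
  8: ✓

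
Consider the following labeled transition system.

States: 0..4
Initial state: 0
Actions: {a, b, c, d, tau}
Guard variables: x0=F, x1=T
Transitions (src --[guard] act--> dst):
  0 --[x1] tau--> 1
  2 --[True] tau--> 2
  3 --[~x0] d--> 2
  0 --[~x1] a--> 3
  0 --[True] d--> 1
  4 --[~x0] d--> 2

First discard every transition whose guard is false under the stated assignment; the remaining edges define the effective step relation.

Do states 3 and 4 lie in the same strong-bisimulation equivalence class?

Bisimulation quotient by refinement:
  P[0] = {{0,1,2,3,4}}
  P[1] = {{0},{1},{2},{3,4}}
stable after 2 split(s): 4 block(s)
class of 3: {3,4}; class of 4: {3,4}

Answer: BISIMILAR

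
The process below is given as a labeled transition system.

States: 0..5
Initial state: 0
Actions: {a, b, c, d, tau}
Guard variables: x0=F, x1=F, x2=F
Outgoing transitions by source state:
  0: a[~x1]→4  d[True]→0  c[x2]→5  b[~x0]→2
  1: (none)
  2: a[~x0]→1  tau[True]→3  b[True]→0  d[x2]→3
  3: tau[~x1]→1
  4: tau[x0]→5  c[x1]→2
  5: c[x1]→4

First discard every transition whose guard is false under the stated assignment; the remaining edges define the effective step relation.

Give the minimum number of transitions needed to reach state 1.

Answer: 2

Trace:
BFS to 1:
  Layer 0: {0}
  Layer 1: {2,4}
  Layer 2: {1,3}
first hit 1 at d=2 via b·a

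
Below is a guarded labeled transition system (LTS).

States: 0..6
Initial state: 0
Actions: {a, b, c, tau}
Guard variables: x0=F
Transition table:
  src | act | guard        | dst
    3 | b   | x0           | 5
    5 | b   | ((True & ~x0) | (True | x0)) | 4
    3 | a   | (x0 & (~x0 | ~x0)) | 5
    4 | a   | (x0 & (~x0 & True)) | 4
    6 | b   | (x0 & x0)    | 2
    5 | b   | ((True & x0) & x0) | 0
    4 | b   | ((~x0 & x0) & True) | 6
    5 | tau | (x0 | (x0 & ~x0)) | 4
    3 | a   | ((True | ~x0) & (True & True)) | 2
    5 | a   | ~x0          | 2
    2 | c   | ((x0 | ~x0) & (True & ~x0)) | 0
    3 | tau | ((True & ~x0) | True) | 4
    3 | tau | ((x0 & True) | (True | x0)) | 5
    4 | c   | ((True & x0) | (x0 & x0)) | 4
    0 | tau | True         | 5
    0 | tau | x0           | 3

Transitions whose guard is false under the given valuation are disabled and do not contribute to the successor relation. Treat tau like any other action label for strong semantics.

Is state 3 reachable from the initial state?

7 transition(s) survive guard evaluation.
L0 = {0}
L1 = {5}  cumulative {0,5}
L2 = {2,4}  cumulative {0,2,4,5}
R = {0,2,4,5}

Answer: UNREACHABLE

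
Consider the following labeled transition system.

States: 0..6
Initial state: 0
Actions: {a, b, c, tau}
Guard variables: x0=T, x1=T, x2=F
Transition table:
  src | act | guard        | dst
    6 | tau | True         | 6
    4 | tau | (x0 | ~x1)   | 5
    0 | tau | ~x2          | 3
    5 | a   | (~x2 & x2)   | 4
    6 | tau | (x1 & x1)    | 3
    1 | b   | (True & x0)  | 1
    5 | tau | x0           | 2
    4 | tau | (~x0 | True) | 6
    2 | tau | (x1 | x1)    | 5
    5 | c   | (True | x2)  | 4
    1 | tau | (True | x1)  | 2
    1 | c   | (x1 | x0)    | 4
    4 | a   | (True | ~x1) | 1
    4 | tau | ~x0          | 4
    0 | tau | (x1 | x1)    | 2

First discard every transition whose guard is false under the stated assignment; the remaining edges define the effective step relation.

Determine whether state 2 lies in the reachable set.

Answer: REACHABLE

Analysis:
After dropping false guards: 13 live edges.
Layer 0: {0}
Layer 1: {2,3}  total {0,2,3}
Layer 2: {5}  total {0,2,3,5}
Layer 3: {4}  total {0,2,3,4,5}
Layer 4: {1,6}  total {0,1,2,3,4,5,6}
R = {0,1,2,3,4,5,6}
witness 2: tau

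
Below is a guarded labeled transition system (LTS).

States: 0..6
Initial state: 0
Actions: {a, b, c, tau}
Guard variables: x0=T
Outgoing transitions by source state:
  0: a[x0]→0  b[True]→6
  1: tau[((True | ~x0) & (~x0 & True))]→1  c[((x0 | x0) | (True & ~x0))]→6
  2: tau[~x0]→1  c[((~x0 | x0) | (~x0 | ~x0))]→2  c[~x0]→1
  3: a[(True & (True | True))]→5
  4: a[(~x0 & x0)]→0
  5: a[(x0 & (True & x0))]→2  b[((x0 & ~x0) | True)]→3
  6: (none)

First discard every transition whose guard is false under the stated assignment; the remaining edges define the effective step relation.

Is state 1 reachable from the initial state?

Answer: UNREACHABLE

Working:
Guard filter leaves 7 enabled edge(s).
L0 = {0}
L1 = {6}  now seen {0,6}
R = {0,6}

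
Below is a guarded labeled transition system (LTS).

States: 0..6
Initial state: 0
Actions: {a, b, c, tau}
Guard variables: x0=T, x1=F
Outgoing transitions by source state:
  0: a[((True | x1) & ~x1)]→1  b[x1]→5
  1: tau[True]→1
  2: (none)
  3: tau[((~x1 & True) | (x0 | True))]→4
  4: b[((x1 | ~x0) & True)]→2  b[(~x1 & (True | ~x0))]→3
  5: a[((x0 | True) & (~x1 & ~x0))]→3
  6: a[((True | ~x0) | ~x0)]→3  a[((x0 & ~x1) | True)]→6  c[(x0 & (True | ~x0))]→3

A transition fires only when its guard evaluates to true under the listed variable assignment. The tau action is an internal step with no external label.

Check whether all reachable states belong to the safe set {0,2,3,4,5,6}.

Safe = {0,2,3,4,5,6}
R = {0,1}
  0: safe
  1: outside
reach 1 via a — violates

Answer: INVARIANT VIOLATED at state 1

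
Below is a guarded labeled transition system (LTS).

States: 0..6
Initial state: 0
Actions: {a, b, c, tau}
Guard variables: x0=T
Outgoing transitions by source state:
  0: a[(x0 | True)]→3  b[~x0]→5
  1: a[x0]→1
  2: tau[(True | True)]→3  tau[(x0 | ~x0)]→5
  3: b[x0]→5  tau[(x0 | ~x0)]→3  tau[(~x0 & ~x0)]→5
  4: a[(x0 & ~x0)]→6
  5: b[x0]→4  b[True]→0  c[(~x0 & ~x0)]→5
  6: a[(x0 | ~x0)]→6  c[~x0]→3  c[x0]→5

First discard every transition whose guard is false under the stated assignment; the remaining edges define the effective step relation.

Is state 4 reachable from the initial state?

Guard filter leaves 10 enabled edge(s).
L0 = {0}
L1 = {3}  total {0,3}
L2 = {5}  total {0,3,5}
L3 = {4}  total {0,3,4,5}
Reach set: {0,3,4,5}
trace reaching 4: a·b·b

Answer: REACHABLE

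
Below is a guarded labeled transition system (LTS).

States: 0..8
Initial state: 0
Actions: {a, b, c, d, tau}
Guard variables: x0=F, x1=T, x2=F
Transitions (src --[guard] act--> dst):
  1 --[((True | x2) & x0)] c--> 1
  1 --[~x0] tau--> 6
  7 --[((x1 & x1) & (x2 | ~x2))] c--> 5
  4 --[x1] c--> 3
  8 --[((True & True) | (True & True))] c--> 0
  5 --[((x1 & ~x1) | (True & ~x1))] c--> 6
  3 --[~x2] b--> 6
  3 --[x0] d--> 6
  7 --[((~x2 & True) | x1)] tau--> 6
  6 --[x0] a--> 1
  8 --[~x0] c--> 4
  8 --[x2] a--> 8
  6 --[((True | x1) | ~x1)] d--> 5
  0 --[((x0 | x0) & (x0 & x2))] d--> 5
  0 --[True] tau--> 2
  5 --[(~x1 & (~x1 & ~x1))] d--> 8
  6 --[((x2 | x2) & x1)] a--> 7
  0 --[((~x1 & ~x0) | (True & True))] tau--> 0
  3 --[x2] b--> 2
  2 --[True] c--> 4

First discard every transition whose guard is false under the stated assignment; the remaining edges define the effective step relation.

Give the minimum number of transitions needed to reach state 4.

BFS to 4:
  L0 = {0}
  L1 = {2}
  L2 = {4}
first hit 4 at d=2 via tau·c

Answer: 2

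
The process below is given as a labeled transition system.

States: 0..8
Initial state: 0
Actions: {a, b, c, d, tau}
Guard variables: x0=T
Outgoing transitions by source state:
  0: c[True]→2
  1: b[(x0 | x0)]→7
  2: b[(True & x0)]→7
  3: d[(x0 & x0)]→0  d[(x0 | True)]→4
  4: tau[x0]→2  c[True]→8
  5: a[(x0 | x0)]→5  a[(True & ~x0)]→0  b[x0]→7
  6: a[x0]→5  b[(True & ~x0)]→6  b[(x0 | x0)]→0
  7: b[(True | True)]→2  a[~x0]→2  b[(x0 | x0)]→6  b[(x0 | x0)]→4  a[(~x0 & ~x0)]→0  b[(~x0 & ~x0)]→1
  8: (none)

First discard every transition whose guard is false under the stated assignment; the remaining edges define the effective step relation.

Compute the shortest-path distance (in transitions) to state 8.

Breadth-first toward 8:
  Layer 0: {0}
  Layer 1: {2}
  Layer 2: {7}
  Layer 3: {4,6}
  Layer 4: {5,8}
depth(8)=4, e.g. c·b·b·c

Answer: 4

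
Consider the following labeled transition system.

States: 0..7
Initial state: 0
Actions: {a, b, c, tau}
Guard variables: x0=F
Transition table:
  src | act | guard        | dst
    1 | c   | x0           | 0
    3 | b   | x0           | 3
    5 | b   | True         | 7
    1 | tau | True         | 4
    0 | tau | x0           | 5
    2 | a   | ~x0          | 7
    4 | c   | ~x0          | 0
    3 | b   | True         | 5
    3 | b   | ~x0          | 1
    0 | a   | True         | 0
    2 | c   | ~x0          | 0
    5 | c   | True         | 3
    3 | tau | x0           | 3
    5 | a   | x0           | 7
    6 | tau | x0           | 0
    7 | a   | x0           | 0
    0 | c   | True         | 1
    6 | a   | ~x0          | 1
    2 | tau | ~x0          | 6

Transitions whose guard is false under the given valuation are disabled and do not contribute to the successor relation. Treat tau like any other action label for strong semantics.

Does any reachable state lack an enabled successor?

Answer: DEADLOCK-FREE

Trace:
Reach set: {0,1,4}
  0: a→0  c→1  [deg 2]
  1: tau→4  [deg 1]
  4: c→0  [deg 1]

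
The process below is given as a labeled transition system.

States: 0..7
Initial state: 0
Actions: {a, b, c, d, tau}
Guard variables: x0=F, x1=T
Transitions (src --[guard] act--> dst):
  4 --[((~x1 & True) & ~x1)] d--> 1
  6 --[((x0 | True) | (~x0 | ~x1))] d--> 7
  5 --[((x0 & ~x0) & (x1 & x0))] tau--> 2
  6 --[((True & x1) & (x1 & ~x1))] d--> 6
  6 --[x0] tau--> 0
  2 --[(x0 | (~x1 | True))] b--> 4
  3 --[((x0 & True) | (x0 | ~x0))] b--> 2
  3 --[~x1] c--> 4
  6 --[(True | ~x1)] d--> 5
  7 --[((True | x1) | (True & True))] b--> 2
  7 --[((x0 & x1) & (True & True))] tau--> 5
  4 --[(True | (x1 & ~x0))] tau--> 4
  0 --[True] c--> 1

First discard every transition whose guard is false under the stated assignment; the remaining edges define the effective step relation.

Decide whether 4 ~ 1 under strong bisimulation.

Compute ~ classes (split until stable):
  round 0: {{0,1,2,3,4,5,6,7}}
  round 1: {{0},{1,5},{2,3,7},{4},{6}}
  round 2: {{0},{1,5},{2},{3,7},{4},{6}}
stable after 3 split(s): 6 block(s)
class of 4: {4}; class of 1: {1,5}

Answer: NOT BISIMILAR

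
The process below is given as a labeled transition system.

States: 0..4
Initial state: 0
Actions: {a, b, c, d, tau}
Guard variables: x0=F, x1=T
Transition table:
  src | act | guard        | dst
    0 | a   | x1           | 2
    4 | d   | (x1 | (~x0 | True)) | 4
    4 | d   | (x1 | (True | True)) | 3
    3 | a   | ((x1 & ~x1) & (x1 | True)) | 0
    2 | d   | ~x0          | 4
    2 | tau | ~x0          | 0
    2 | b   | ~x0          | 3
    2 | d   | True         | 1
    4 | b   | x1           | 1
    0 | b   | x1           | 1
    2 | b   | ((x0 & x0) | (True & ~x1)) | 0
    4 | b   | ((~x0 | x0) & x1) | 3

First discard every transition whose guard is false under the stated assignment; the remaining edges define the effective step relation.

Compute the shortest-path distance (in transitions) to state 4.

Layered search for 4:
  L0 = {0}
  L1 = {1,2}
  L2 = {3,4}
first hit 4 at d=2 via a·d

Answer: 2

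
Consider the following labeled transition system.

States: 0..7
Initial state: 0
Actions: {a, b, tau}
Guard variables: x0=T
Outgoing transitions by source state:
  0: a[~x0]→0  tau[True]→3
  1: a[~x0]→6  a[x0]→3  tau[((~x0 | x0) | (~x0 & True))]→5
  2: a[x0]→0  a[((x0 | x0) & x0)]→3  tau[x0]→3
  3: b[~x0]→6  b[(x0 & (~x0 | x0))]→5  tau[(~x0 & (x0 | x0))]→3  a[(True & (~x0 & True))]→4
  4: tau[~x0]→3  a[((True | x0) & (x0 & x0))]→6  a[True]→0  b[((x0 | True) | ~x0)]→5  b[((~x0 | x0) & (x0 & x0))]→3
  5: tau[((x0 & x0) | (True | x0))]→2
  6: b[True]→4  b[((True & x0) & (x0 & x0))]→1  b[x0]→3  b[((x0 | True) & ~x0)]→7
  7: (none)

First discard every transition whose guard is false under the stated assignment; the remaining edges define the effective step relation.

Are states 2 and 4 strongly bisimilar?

Bisimulation quotient by refinement:
  round 0: {{0,1,2,3,4,5,6,7}}
  round 1: {{0,5},{1,2},{3,6},{4},{7}}
  round 2: {{0},{1},{2},{3},{4},{5},{6},{7}}
Fixed point at round 3; 8 class(es).
[2]={2}  [4]={4}

Answer: NOT BISIMILAR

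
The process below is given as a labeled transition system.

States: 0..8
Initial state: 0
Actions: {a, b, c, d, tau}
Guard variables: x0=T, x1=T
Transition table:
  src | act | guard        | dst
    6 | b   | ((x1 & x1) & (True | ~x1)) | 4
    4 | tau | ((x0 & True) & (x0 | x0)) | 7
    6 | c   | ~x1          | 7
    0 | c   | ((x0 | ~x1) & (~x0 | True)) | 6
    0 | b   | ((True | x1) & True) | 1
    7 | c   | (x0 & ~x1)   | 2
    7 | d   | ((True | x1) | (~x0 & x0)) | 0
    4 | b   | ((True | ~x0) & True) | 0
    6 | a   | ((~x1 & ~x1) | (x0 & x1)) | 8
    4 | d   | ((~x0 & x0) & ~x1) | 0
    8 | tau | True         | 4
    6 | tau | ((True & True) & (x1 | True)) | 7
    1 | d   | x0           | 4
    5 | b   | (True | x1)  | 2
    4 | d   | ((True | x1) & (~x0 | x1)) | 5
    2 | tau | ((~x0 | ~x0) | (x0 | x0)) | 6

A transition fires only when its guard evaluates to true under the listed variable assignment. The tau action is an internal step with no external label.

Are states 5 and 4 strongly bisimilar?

Bisimulation quotient by refinement:
  round 0: {{0,1,2,3,4,5,6,7,8}}
  round 1: {{0},{1,7},{2,8},{3},{4},{5},{6}}
  round 2: {{0},{1},{2},{3},{4},{5},{6},{7},{8}}
Fixed point at round 3; 9 class(es).
class of 5: {5}; class of 4: {4}

Answer: NOT BISIMILAR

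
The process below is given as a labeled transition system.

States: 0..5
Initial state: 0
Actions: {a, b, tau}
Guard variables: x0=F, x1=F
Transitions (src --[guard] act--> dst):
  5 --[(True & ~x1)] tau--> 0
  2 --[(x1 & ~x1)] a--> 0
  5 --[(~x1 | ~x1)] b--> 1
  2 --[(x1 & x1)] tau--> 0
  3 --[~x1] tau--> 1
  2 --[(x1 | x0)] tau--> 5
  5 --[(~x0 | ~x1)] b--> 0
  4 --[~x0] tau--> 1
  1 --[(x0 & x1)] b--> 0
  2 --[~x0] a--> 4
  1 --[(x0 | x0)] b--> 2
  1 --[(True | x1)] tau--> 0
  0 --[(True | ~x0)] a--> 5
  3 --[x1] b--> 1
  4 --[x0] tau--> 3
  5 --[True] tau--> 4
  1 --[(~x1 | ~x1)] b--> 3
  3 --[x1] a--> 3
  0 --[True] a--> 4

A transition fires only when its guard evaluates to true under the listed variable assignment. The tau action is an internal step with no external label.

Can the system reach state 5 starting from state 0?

Answer: REACHABLE

Working:
After dropping false guards: 11 live edges.
L0 = {0}
L1 = {4,5}  total {0,4,5}
L2 = {1}  total {0,1,4,5}
L3 = {3}  total {0,1,3,4,5}
R = {0,1,3,4,5}
witness 5: a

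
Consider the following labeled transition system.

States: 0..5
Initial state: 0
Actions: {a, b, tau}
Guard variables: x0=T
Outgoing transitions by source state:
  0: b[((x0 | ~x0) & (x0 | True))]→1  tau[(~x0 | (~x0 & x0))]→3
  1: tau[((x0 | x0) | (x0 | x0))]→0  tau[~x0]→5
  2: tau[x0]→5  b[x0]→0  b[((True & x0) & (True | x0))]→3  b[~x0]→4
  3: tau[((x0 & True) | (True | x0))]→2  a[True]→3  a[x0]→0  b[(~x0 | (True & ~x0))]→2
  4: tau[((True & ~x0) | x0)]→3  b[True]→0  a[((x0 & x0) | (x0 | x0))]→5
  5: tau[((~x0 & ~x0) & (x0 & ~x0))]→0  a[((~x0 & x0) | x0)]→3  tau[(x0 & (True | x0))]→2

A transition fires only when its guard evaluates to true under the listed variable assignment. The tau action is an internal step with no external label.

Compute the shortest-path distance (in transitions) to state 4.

Layered search for 4:
  Layer 0: {0}
  Layer 1: {1}
4 never appears.

Answer: UNREACHABLE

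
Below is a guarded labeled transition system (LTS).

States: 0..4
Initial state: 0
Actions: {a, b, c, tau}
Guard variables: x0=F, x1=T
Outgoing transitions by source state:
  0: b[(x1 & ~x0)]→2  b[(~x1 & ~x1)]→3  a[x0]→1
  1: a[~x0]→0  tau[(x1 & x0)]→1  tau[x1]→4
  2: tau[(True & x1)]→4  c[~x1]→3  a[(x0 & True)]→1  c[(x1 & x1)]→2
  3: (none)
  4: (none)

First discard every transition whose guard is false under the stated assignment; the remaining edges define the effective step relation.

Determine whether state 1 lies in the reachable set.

Answer: UNREACHABLE

Analysis:
Guard filter leaves 5 enabled edge(s).
L0 = {0}
L1 = {2}  cumulative {0,2}
L2 = {4}  cumulative {0,2,4}
R = {0,2,4}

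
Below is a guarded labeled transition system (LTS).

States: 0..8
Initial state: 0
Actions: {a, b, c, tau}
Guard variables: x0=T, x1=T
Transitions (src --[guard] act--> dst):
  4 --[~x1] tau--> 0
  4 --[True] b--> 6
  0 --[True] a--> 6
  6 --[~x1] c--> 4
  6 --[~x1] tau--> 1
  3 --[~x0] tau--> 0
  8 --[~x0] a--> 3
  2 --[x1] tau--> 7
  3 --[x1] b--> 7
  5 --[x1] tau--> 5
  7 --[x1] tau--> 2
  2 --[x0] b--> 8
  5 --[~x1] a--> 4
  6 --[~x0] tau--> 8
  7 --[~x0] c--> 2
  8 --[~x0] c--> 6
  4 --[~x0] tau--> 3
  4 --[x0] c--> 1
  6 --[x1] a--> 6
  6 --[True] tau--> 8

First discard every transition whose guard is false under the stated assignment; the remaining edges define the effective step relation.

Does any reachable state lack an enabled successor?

Answer: DEADLOCK at state 8

Analysis:
Reach set: {0,6,8}
  0: a→6  [deg 1]
  6: a→6  tau→8  [deg 2]
  8: ∅  [deadlock]
witness 8: a·tau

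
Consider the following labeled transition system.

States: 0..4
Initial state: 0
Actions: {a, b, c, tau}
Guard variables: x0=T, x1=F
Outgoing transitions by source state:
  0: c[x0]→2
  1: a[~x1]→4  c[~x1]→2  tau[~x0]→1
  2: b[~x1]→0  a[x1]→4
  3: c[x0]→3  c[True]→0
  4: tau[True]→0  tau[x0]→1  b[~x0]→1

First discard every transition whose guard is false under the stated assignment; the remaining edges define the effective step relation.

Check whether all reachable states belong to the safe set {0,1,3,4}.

Answer: INVARIANT VIOLATED at state 2

Analysis:
Allowed set {0,1,3,4}
Reachable = {0,2}
  0: safe
  2: ✗ unsafe
reach 2 via c — violates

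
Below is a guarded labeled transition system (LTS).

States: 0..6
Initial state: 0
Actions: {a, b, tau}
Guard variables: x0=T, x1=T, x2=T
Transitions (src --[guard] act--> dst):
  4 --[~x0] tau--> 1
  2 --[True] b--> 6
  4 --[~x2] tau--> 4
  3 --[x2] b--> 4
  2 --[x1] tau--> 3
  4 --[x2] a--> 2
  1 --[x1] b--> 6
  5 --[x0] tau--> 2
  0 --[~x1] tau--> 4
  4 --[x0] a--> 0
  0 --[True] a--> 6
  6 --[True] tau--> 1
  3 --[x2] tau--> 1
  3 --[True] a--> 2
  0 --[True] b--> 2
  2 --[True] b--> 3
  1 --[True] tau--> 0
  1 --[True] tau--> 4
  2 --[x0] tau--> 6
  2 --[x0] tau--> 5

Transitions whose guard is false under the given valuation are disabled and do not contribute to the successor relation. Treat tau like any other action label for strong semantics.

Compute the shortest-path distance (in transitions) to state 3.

Layered search for 3:
  depth 0: {0}
  depth 1: {2,6}
  depth 2: {1,3,5}
3 enters at depth 2; path b·b

Answer: 2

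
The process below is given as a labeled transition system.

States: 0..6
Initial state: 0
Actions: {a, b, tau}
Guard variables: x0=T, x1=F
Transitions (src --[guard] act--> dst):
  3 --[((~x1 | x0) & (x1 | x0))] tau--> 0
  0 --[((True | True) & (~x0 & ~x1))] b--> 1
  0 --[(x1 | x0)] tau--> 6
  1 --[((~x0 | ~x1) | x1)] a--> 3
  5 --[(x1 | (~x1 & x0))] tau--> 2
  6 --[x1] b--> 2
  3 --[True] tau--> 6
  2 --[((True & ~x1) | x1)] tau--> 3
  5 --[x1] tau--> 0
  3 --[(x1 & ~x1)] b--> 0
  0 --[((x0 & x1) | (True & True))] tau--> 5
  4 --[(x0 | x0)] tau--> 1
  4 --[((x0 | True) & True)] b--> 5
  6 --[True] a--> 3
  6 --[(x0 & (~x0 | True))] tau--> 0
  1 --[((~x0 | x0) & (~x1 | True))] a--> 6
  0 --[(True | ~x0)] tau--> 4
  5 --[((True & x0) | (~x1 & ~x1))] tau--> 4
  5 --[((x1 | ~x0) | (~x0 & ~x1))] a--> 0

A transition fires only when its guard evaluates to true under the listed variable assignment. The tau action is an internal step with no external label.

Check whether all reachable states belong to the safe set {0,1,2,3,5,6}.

Answer: INVARIANT VIOLATED at state 4

Trace:
Inv-set: {0,1,2,3,5,6}
Reach set: {0,1,2,3,4,5,6}
  0: ok
  1: ok
  2: ok
  3: ok
  4: VIOLATES
  5: ok
  6: ok
witness against invariant: tau → 4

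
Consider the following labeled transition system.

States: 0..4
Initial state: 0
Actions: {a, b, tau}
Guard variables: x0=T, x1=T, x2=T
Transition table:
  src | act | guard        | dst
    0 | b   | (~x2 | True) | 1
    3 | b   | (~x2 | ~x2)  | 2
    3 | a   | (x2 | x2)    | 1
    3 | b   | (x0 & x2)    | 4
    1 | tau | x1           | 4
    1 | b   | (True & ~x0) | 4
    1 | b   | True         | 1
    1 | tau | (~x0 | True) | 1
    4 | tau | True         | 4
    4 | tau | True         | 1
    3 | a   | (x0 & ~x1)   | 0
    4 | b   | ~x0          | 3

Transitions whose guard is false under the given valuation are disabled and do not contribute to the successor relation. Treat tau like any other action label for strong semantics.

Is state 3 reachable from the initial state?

Answer: UNREACHABLE

Working:
8 transition(s) survive guard evaluation.
depth 0: {0}
depth 1: {1}  total {0,1}
depth 2: {4}  total {0,1,4}
Reachable = {0,1,4}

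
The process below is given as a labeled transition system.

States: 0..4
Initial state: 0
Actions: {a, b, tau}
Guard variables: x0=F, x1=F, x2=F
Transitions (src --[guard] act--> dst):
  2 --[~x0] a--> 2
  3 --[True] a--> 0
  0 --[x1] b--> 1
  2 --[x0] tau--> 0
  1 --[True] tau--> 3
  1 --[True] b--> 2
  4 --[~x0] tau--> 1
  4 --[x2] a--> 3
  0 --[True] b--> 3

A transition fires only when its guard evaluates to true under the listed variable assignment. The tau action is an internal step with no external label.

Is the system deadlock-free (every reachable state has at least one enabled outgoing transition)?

Answer: DEADLOCK-FREE

Analysis:
Reach set: {0,3}
  0: b→3  [deg 1]
  3: a→0  [deg 1]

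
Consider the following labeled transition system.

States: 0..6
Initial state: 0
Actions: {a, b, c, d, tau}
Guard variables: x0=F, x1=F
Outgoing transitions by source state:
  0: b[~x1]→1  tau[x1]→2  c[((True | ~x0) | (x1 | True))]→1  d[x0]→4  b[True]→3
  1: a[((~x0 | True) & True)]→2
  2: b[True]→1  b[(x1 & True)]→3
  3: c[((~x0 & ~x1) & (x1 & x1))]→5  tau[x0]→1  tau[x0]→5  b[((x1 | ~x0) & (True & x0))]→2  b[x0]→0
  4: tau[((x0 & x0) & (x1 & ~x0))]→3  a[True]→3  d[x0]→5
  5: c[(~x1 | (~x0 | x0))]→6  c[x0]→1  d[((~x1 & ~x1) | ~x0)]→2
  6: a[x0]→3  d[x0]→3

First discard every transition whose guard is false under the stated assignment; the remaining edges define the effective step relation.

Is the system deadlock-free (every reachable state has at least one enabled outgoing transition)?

Answer: DEADLOCK at state 3

Working:
Reachable = {0,1,2,3}
  0: b→1  b→3  c→1  [3 out]
  1: a→2  [1 out]
  2: b→1  [1 out]
  3: ∅  [no exit]
trace reaching 3: b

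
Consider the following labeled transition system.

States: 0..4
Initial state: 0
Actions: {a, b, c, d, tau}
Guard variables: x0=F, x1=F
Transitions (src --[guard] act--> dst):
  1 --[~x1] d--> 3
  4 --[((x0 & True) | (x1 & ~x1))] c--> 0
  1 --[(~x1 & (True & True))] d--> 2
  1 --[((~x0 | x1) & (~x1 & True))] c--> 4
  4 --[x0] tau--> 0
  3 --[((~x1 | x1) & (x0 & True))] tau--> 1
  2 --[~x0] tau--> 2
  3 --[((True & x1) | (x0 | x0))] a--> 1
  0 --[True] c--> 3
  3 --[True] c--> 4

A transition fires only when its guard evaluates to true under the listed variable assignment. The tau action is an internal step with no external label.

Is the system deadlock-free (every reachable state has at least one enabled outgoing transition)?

Answer: DEADLOCK at state 4

Trace:
Reachable = {0,3,4}
  0: c→3  [1 exit(s)]
  3: c→4  [1 exit(s)]
  4: ∅  [deadlock]
Path to 4: c·c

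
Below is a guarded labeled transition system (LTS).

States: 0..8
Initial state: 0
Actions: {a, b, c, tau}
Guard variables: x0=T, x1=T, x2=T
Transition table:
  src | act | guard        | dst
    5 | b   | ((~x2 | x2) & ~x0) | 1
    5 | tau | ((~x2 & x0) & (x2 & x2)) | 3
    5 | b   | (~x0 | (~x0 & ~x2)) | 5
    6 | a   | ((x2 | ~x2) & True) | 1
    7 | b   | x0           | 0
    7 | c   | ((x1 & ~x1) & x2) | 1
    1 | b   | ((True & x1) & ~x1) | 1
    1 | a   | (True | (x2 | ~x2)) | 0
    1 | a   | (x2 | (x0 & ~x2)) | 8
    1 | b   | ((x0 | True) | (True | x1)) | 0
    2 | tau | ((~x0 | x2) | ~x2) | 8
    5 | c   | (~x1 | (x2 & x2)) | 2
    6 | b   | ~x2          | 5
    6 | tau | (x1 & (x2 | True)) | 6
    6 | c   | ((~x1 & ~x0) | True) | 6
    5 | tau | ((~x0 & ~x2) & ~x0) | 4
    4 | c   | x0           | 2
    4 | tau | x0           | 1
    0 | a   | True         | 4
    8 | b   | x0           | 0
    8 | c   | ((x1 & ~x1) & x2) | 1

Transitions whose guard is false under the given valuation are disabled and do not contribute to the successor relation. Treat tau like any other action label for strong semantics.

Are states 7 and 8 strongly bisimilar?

Bisimulation quotient by refinement:
  round 0: {{0,1,2,3,4,5,6,7,8}}
  round 1: {{0},{1},{2},{3},{4},{5},{6},{7,8}}
8 equivalence class(es) (converged in 2)
7∈{7,8}, 8∈{7,8}

Answer: BISIMILAR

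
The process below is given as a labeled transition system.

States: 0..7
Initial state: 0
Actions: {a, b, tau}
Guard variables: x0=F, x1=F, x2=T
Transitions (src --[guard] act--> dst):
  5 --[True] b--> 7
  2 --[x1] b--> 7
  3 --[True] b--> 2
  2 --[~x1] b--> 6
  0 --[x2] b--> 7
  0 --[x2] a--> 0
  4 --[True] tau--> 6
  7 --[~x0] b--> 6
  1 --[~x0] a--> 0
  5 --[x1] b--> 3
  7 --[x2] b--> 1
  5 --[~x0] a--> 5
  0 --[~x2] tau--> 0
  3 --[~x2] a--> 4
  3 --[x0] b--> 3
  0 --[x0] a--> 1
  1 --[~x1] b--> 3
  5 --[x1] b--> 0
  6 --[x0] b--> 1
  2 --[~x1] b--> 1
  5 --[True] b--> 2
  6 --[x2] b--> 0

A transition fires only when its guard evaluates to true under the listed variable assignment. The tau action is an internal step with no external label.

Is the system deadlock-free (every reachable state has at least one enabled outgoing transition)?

R = {0,1,2,3,6,7}
  0: a→0  b→7  [2 out]
  1: a→0  b→3  [2 out]
  2: b→1  b→6  [2 out]
  3: b→2  [1 out]
  6: b→0  [1 out]
  7: b→1  b→6  [2 out]

Answer: DEADLOCK-FREE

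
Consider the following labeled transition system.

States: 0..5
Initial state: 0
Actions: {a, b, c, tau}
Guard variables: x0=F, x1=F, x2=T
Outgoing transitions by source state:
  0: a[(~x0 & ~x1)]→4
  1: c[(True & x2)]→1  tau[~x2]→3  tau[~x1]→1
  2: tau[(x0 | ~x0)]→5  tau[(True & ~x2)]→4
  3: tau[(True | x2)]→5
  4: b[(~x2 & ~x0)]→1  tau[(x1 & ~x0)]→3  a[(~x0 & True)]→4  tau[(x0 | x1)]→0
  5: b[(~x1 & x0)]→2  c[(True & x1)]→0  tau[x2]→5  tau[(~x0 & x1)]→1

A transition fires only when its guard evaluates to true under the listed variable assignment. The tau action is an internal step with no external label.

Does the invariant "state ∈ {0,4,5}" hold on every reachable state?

Inv-set: {0,4,5}
Reach set: {0,4}
  0: ✓
  4: ✓

Answer: INVARIANT HOLDS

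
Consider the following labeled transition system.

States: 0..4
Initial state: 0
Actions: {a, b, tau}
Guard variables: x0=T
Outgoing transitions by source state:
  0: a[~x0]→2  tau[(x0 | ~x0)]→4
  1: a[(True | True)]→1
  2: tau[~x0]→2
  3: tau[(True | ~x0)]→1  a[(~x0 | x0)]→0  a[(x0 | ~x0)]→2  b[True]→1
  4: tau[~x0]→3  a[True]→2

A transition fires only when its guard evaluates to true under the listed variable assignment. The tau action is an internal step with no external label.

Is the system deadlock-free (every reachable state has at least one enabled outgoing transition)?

R = {0,2,4}
  0: tau→4  [1 out]
  2: ∅  [no exit]
  4: a→2  [1 out]
trace reaching 2: tau·a

Answer: DEADLOCK at state 2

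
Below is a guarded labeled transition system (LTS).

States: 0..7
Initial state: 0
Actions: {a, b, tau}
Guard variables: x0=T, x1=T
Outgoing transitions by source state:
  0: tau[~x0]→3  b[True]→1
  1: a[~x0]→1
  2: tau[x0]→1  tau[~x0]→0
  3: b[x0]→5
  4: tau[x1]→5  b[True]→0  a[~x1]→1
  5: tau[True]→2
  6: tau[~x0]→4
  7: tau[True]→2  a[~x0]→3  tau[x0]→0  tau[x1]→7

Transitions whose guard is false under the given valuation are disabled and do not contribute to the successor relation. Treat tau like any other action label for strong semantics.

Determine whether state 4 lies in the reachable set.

9 transition(s) survive guard evaluation.
Layer 0: {0}
Layer 1: {1}  total {0,1}
R = {0,1}

Answer: UNREACHABLE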